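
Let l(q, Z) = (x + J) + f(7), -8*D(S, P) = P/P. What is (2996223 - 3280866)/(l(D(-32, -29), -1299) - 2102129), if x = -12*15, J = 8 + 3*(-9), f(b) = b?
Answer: 284643/2102321 ≈ 0.13539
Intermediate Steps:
J = -19 (J = 8 - 27 = -19)
D(S, P) = -⅛ (D(S, P) = -P/(8*P) = -⅛*1 = -⅛)
x = -180
l(q, Z) = -192 (l(q, Z) = (-180 - 19) + 7 = -199 + 7 = -192)
(2996223 - 3280866)/(l(D(-32, -29), -1299) - 2102129) = (2996223 - 3280866)/(-192 - 2102129) = -284643/(-2102321) = -284643*(-1/2102321) = 284643/2102321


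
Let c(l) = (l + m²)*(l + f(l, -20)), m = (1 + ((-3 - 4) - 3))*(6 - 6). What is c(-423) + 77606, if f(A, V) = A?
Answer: 435464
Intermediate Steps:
m = 0 (m = (1 + (-7 - 3))*0 = (1 - 10)*0 = -9*0 = 0)
c(l) = 2*l² (c(l) = (l + 0²)*(l + l) = (l + 0)*(2*l) = l*(2*l) = 2*l²)
c(-423) + 77606 = 2*(-423)² + 77606 = 2*178929 + 77606 = 357858 + 77606 = 435464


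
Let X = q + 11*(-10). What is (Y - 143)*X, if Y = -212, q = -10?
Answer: 42600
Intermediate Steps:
X = -120 (X = -10 + 11*(-10) = -10 - 110 = -120)
(Y - 143)*X = (-212 - 143)*(-120) = -355*(-120) = 42600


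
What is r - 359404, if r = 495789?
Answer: 136385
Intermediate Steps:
r - 359404 = 495789 - 359404 = 136385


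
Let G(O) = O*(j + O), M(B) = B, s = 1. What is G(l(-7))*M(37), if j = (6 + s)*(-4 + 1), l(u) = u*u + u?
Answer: 32634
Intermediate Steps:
l(u) = u + u² (l(u) = u² + u = u + u²)
j = -21 (j = (6 + 1)*(-4 + 1) = 7*(-3) = -21)
G(O) = O*(-21 + O)
G(l(-7))*M(37) = ((-7*(1 - 7))*(-21 - 7*(1 - 7)))*37 = ((-7*(-6))*(-21 - 7*(-6)))*37 = (42*(-21 + 42))*37 = (42*21)*37 = 882*37 = 32634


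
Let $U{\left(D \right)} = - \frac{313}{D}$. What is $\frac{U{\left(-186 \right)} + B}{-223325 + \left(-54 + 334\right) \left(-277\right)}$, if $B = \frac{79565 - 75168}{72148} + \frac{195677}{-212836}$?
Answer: $- \frac{29431309379}{10742191235471826} \approx -2.7398 \cdot 10^{-6}$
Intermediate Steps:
$B = - \frac{823866519}{959730733}$ ($B = 4397 \cdot \frac{1}{72148} + 195677 \left(- \frac{1}{212836}\right) = \frac{4397}{72148} - \frac{195677}{212836} = - \frac{823866519}{959730733} \approx -0.85843$)
$\frac{U{\left(-186 \right)} + B}{-223325 + \left(-54 + 334\right) \left(-277\right)} = \frac{- \frac{313}{-186} - \frac{823866519}{959730733}}{-223325 + \left(-54 + 334\right) \left(-277\right)} = \frac{\left(-313\right) \left(- \frac{1}{186}\right) - \frac{823866519}{959730733}}{-223325 + 280 \left(-277\right)} = \frac{\frac{313}{186} - \frac{823866519}{959730733}}{-223325 - 77560} = \frac{147156546895}{178509916338 \left(-300885\right)} = \frac{147156546895}{178509916338} \left(- \frac{1}{300885}\right) = - \frac{29431309379}{10742191235471826}$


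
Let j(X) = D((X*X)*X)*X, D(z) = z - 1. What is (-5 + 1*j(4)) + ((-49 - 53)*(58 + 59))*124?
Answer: -1479569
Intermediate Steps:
D(z) = -1 + z
j(X) = X*(-1 + X³) (j(X) = (-1 + (X*X)*X)*X = (-1 + X²*X)*X = (-1 + X³)*X = X*(-1 + X³))
(-5 + 1*j(4)) + ((-49 - 53)*(58 + 59))*124 = (-5 + 1*(4⁴ - 1*4)) + ((-49 - 53)*(58 + 59))*124 = (-5 + 1*(256 - 4)) - 102*117*124 = (-5 + 1*252) - 11934*124 = (-5 + 252) - 1479816 = 247 - 1479816 = -1479569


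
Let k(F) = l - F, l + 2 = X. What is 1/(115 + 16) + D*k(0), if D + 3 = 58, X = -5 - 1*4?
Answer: -79254/131 ≈ -604.99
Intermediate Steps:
X = -9 (X = -5 - 4 = -9)
D = 55 (D = -3 + 58 = 55)
l = -11 (l = -2 - 9 = -11)
k(F) = -11 - F
1/(115 + 16) + D*k(0) = 1/(115 + 16) + 55*(-11 - 1*0) = 1/131 + 55*(-11 + 0) = 1/131 + 55*(-11) = 1/131 - 605 = -79254/131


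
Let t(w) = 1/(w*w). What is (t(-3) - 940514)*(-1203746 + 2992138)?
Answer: -15138067633000/9 ≈ -1.6820e+12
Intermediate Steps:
t(w) = w⁻² (t(w) = 1/(w²) = w⁻²)
(t(-3) - 940514)*(-1203746 + 2992138) = ((-3)⁻² - 940514)*(-1203746 + 2992138) = (⅑ - 940514)*1788392 = -8464625/9*1788392 = -15138067633000/9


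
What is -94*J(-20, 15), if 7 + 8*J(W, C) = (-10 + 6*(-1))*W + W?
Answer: -13771/4 ≈ -3442.8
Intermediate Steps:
J(W, C) = -7/8 - 15*W/8 (J(W, C) = -7/8 + ((-10 + 6*(-1))*W + W)/8 = -7/8 + ((-10 - 6)*W + W)/8 = -7/8 + (-16*W + W)/8 = -7/8 + (-15*W)/8 = -7/8 - 15*W/8)
-94*J(-20, 15) = -94*(-7/8 - 15/8*(-20)) = -94*(-7/8 + 75/2) = -94*293/8 = -13771/4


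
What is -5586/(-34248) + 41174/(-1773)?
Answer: -233370529/10120284 ≈ -23.060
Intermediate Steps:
-5586/(-34248) + 41174/(-1773) = -5586*(-1/34248) + 41174*(-1/1773) = 931/5708 - 41174/1773 = -233370529/10120284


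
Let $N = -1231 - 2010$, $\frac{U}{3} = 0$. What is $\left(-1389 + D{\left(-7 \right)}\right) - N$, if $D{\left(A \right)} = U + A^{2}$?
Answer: $1901$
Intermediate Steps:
$U = 0$ ($U = 3 \cdot 0 = 0$)
$D{\left(A \right)} = A^{2}$ ($D{\left(A \right)} = 0 + A^{2} = A^{2}$)
$N = -3241$
$\left(-1389 + D{\left(-7 \right)}\right) - N = \left(-1389 + \left(-7\right)^{2}\right) - -3241 = \left(-1389 + 49\right) + 3241 = -1340 + 3241 = 1901$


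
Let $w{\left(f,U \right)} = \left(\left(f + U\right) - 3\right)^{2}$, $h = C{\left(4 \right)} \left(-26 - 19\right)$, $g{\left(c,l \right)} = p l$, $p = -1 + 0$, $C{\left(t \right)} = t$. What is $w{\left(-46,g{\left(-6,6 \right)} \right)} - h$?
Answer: $3205$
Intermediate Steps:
$p = -1$
$g{\left(c,l \right)} = - l$
$h = -180$ ($h = 4 \left(-26 - 19\right) = 4 \left(-45\right) = -180$)
$w{\left(f,U \right)} = \left(-3 + U + f\right)^{2}$ ($w{\left(f,U \right)} = \left(\left(U + f\right) - 3\right)^{2} = \left(-3 + U + f\right)^{2}$)
$w{\left(-46,g{\left(-6,6 \right)} \right)} - h = \left(-3 - 6 - 46\right)^{2} - -180 = \left(-3 - 6 - 46\right)^{2} + 180 = \left(-55\right)^{2} + 180 = 3025 + 180 = 3205$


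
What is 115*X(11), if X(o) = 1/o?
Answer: 115/11 ≈ 10.455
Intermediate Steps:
115*X(11) = 115/11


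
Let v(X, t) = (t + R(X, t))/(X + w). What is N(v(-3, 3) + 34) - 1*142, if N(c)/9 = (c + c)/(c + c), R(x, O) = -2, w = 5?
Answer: -133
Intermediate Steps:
v(X, t) = (-2 + t)/(5 + X) (v(X, t) = (t - 2)/(X + 5) = (-2 + t)/(5 + X))
N(c) = 9 (N(c) = 9*((c + c)/(c + c)) = 9*((2*c)/((2*c))) = 9*((2*c)*(1/(2*c))) = 9*1 = 9)
N(v(-3, 3) + 34) - 1*142 = 9 - 1*142 = 9 - 142 = -133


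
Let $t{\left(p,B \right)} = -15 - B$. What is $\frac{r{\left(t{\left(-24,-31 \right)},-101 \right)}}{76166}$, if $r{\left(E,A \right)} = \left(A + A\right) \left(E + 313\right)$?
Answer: $- \frac{33229}{38083} \approx -0.87254$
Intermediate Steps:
$r{\left(E,A \right)} = 2 A \left(313 + E\right)$
$\frac{r{\left(t{\left(-24,-31 \right)},-101 \right)}}{76166} = \frac{2 \left(-101\right) \left(313 - -16\right)}{76166} = 2 \left(-101\right) \left(313 + \left(-15 + 31\right)\right) \frac{1}{76166} = 2 \left(-101\right) \left(313 + 16\right) \frac{1}{76166} = 2 \left(-101\right) 329 \cdot \frac{1}{76166} = \left(-66458\right) \frac{1}{76166} = - \frac{33229}{38083}$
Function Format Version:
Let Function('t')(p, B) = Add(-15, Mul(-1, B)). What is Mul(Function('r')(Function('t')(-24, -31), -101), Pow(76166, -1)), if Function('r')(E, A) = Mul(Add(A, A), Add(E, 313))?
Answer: Rational(-33229, 38083) ≈ -0.87254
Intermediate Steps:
Function('r')(E, A) = Mul(2, A, Add(313, E)) (Function('r')(E, A) = Mul(Mul(2, A), Add(313, E)) = Mul(2, A, Add(313, E)))
Mul(Function('r')(Function('t')(-24, -31), -101), Pow(76166, -1)) = Mul(Mul(2, -101, Add(313, Add(-15, Mul(-1, -31)))), Pow(76166, -1)) = Mul(Mul(2, -101, Add(313, Add(-15, 31))), Rational(1, 76166)) = Mul(Mul(2, -101, Add(313, 16)), Rational(1, 76166)) = Mul(Mul(2, -101, 329), Rational(1, 76166)) = Mul(-66458, Rational(1, 76166)) = Rational(-33229, 38083)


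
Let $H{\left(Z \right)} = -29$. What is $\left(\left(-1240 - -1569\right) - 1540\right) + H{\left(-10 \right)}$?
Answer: $-1240$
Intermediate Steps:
$\left(\left(-1240 - -1569\right) - 1540\right) + H{\left(-10 \right)} = \left(\left(-1240 - -1569\right) - 1540\right) - 29 = \left(\left(-1240 + 1569\right) - 1540\right) - 29 = \left(329 - 1540\right) - 29 = -1211 - 29 = -1240$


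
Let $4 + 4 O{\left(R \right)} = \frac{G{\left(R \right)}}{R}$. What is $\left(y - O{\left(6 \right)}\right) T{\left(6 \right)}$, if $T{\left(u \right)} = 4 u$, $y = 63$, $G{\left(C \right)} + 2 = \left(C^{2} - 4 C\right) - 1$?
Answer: $1527$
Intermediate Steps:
$G{\left(C \right)} = -3 + C^{2} - 4 C$ ($G{\left(C \right)} = -2 - \left(1 - C^{2} + 4 C\right) = -3 + C^{2} - 4 C$)
$O{\left(R \right)} = -1 + \frac{-3 + R^{2} - 4 R}{4 R}$ ($O{\left(R \right)} = -1 + \frac{\left(-3 + R^{2} - 4 R\right) \frac{1}{R}}{4} = -1 + \frac{\frac{1}{R} \left(-3 + R^{2} - 4 R\right)}{4} = -1 + \frac{-3 + R^{2} - 4 R}{4 R}$)
$\left(y - O{\left(6 \right)}\right) T{\left(6 \right)} = \left(63 - \left(-2 - \frac{3}{4 \cdot 6} + \frac{1}{4} \cdot 6\right)\right) 4 \cdot 6 = \left(63 - \left(-2 - \frac{1}{8} + \frac{3}{2}\right)\right) 24 = \left(63 - - \frac{5}{8}\right) 24 = \left(63 + \frac{5}{8}\right) 24 = \frac{509}{8} \cdot 24 = 1527$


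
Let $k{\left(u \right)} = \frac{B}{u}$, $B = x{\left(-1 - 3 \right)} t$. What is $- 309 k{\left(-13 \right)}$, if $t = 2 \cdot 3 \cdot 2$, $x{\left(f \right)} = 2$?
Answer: $\frac{7416}{13} \approx 570.46$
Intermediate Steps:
$t = 12$ ($t = 6 \cdot 2 = 12$)
$B = 24$ ($B = 2 \cdot 12 = 24$)
$k{\left(u \right)} = \frac{24}{u}$
$- 309 k{\left(-13 \right)} = - 309 \frac{24}{-13} = - 309 \cdot 24 \left(- \frac{1}{13}\right) = \left(-309\right) \left(- \frac{24}{13}\right) = \frac{7416}{13}$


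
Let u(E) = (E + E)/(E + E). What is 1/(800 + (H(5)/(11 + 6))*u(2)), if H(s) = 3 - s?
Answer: 17/13598 ≈ 0.0012502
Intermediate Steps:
u(E) = 1 (u(E) = (2*E)/((2*E)) = (2*E)*(1/(2*E)) = 1)
1/(800 + (H(5)/(11 + 6))*u(2)) = 1/(800 + ((3 - 1*5)/(11 + 6))*1) = 1/(800 + ((3 - 5)/17)*1) = 1/(800 + ((1/17)*(-2))*1) = 1/(800 - 2/17*1) = 1/(800 - 2/17) = 1/(13598/17) = 17/13598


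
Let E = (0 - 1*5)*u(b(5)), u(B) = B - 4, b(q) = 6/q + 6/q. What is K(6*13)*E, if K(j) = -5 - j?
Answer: -664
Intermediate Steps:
b(q) = 12/q
u(B) = -4 + B
E = 8 (E = (0 - 1*5)*(-4 + 12/5) = (0 - 5)*(-4 + 12*(1/5)) = -5*(-4 + 12/5) = -5*(-8/5) = 8)
K(6*13)*E = (-5 - 6*13)*8 = (-5 - 1*78)*8 = (-5 - 78)*8 = -83*8 = -664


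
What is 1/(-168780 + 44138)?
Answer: -1/124642 ≈ -8.0230e-6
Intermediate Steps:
1/(-168780 + 44138) = 1/(-124642) = -1/124642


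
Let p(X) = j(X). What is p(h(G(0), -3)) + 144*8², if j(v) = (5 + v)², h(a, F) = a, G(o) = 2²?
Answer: 9297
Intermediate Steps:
G(o) = 4
p(X) = (5 + X)²
p(h(G(0), -3)) + 144*8² = (5 + 4)² + 144*8² = 9² + 144*64 = 81 + 9216 = 9297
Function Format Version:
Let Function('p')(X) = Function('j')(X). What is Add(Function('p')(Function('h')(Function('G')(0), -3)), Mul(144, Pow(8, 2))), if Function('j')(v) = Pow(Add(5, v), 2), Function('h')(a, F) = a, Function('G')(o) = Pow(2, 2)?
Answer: 9297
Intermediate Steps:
Function('G')(o) = 4
Function('p')(X) = Pow(Add(5, X), 2)
Add(Function('p')(Function('h')(Function('G')(0), -3)), Mul(144, Pow(8, 2))) = Add(Pow(Add(5, 4), 2), Mul(144, Pow(8, 2))) = Add(Pow(9, 2), Mul(144, 64)) = Add(81, 9216) = 9297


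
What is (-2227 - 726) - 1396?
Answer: -4349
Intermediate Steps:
(-2227 - 726) - 1396 = -2953 - 1396 = -4349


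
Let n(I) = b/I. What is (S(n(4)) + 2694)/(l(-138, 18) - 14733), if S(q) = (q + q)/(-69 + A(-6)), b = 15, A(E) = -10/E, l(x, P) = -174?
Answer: -362777/2007476 ≈ -0.18071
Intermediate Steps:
n(I) = 15/I
S(q) = -3*q/101 (S(q) = (q + q)/(-69 - 10/(-6)) = (2*q)/(-69 - 10*(-⅙)) = (2*q)/(-69 + 5/3) = (2*q)/(-202/3) = (2*q)*(-3/202) = -3*q/101)
(S(n(4)) + 2694)/(l(-138, 18) - 14733) = (-45/(101*4) + 2694)/(-174 - 14733) = (-45/(101*4) + 2694)/(-14907) = (-3/101*15/4 + 2694)*(-1/14907) = (-45/404 + 2694)*(-1/14907) = (1088331/404)*(-1/14907) = -362777/2007476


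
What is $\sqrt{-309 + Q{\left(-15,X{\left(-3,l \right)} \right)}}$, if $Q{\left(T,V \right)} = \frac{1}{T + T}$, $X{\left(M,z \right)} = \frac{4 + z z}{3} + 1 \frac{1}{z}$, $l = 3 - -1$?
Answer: $\frac{i \sqrt{278130}}{30} \approx 17.579 i$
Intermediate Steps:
$l = 4$ ($l = 3 + 1 = 4$)
$X{\left(M,z \right)} = \frac{4}{3} + \frac{1}{z} + \frac{z^{2}}{3}$ ($X{\left(M,z \right)} = \left(4 + z^{2}\right) \frac{1}{3} + \frac{1}{z} = \left(\frac{4}{3} + \frac{z^{2}}{3}\right) + \frac{1}{z} = \frac{4}{3} + \frac{1}{z} + \frac{z^{2}}{3}$)
$Q{\left(T,V \right)} = \frac{1}{2 T}$
$\sqrt{-309 + Q{\left(-15,X{\left(-3,l \right)} \right)}} = \sqrt{-309 + \frac{1}{2 \left(-15\right)}} = \sqrt{-309 + \frac{1}{2} \left(- \frac{1}{15}\right)} = \sqrt{-309 - \frac{1}{30}} = \sqrt{- \frac{9271}{30}} = \frac{i \sqrt{278130}}{30}$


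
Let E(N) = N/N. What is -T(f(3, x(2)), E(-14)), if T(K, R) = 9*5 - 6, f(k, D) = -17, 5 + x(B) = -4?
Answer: -39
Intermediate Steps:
x(B) = -9 (x(B) = -5 - 4 = -9)
E(N) = 1
T(K, R) = 39 (T(K, R) = 45 - 6 = 39)
-T(f(3, x(2)), E(-14)) = -1*39 = -39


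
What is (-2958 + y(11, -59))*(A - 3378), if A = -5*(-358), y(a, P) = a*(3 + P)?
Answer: 5675512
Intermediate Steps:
A = 1790
(-2958 + y(11, -59))*(A - 3378) = (-2958 + 11*(3 - 59))*(1790 - 3378) = (-2958 + 11*(-56))*(-1588) = (-2958 - 616)*(-1588) = -3574*(-1588) = 5675512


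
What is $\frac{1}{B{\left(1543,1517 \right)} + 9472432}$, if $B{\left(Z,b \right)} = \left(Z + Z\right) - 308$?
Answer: $\frac{1}{9475210} \approx 1.0554 \cdot 10^{-7}$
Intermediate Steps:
$B{\left(Z,b \right)} = -308 + 2 Z$ ($B{\left(Z,b \right)} = 2 Z - 308 = -308 + 2 Z$)
$\frac{1}{B{\left(1543,1517 \right)} + 9472432} = \frac{1}{\left(-308 + 2 \cdot 1543\right) + 9472432} = \frac{1}{\left(-308 + 3086\right) + 9472432} = \frac{1}{2778 + 9472432} = \frac{1}{9475210}$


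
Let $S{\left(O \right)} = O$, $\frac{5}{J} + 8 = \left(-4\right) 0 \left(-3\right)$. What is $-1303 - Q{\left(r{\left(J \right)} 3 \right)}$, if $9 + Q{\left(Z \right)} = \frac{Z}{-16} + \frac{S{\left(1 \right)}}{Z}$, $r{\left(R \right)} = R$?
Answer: $- \frac{2483681}{1920} \approx -1293.6$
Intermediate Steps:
$J = - \frac{5}{8}$ ($J = \frac{5}{-8 + \left(-4\right) 0 \left(-3\right)} = \frac{5}{-8 + 0 \left(-3\right)} = \frac{5}{-8 + 0} = \frac{5}{-8} = 5 \left(- \frac{1}{8}\right) = - \frac{5}{8} \approx -0.625$)
$Q{\left(Z \right)} = -9 + \frac{1}{Z} - \frac{Z}{16}$ ($Q{\left(Z \right)} = -9 + \left(\frac{Z}{-16} + 1 \frac{1}{Z}\right) = -9 + \left(Z \left(- \frac{1}{16}\right) + \frac{1}{Z}\right) = -9 - \left(- \frac{1}{Z} + \frac{Z}{16}\right) = -9 + \frac{1}{Z} - \frac{Z}{16}$)
$-1303 - Q{\left(r{\left(J \right)} 3 \right)} = -1303 - \left(-9 + \frac{1}{\left(- \frac{5}{8}\right) 3} - \frac{\left(- \frac{5}{8}\right) 3}{16}\right) = -1303 - \left(-9 + \frac{1}{- \frac{15}{8}} - - \frac{15}{128}\right) = -1303 - \left(-9 - \frac{8}{15} + \frac{15}{128}\right) = -1303 - - \frac{18079}{1920} = -1303 + \frac{18079}{1920} = - \frac{2483681}{1920}$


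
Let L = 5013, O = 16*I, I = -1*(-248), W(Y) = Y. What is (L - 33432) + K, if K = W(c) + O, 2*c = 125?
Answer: -48777/2 ≈ -24389.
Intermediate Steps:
c = 125/2 (c = (½)*125 = 125/2 ≈ 62.500)
I = 248
O = 3968 (O = 16*248 = 3968)
K = 8061/2 (K = 125/2 + 3968 = 8061/2 ≈ 4030.5)
(L - 33432) + K = (5013 - 33432) + 8061/2 = -28419 + 8061/2 = -48777/2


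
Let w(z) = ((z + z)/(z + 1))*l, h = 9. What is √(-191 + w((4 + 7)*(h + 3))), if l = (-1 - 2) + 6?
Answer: I*√3273263/133 ≈ 13.603*I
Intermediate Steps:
l = 3 (l = -3 + 6 = 3)
w(z) = 6*z/(1 + z) (w(z) = ((z + z)/(z + 1))*3 = ((2*z)/(1 + z))*3 = (2*z/(1 + z))*3 = 6*z/(1 + z))
√(-191 + w((4 + 7)*(h + 3))) = √(-191 + 6*((4 + 7)*(9 + 3))/(1 + (4 + 7)*(9 + 3))) = √(-191 + 6*(11*12)/(1 + 11*12)) = √(-191 + 6*132/(1 + 132)) = √(-191 + 6*132/133) = √(-191 + 6*132*(1/133)) = √(-191 + 792/133) = √(-24611/133) = I*√3273263/133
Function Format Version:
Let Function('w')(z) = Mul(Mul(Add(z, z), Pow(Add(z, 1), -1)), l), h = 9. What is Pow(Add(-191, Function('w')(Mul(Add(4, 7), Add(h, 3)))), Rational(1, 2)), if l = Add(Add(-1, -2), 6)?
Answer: Mul(Rational(1, 133), I, Pow(3273263, Rational(1, 2))) ≈ Mul(13.603, I)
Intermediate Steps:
l = 3 (l = Add(-3, 6) = 3)
Function('w')(z) = Mul(6, z, Pow(Add(1, z), -1)) (Function('w')(z) = Mul(Mul(Add(z, z), Pow(Add(z, 1), -1)), 3) = Mul(Mul(Mul(2, z), Pow(Add(1, z), -1)), 3) = Mul(Mul(2, z, Pow(Add(1, z), -1)), 3) = Mul(6, z, Pow(Add(1, z), -1)))
Pow(Add(-191, Function('w')(Mul(Add(4, 7), Add(h, 3)))), Rational(1, 2)) = Pow(Add(-191, Mul(6, Mul(Add(4, 7), Add(9, 3)), Pow(Add(1, Mul(Add(4, 7), Add(9, 3))), -1))), Rational(1, 2)) = Pow(Add(-191, Mul(6, Mul(11, 12), Pow(Add(1, Mul(11, 12)), -1))), Rational(1, 2)) = Pow(Add(-191, Mul(6, 132, Pow(Add(1, 132), -1))), Rational(1, 2)) = Pow(Add(-191, Mul(6, 132, Pow(133, -1))), Rational(1, 2)) = Pow(Add(-191, Mul(6, 132, Rational(1, 133))), Rational(1, 2)) = Pow(Add(-191, Rational(792, 133)), Rational(1, 2)) = Pow(Rational(-24611, 133), Rational(1, 2)) = Mul(Rational(1, 133), I, Pow(3273263, Rational(1, 2)))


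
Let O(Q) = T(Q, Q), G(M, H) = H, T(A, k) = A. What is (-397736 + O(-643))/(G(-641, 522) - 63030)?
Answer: 132793/20836 ≈ 6.3732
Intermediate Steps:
O(Q) = Q
(-397736 + O(-643))/(G(-641, 522) - 63030) = (-397736 - 643)/(522 - 63030) = -398379/(-62508) = -398379*(-1/62508) = 132793/20836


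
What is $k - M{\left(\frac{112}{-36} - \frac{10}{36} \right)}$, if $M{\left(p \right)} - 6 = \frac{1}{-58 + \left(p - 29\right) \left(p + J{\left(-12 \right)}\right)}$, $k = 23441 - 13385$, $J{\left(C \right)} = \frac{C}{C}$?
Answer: $\frac{63083526}{6277} \approx 10050.0$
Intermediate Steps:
$J{\left(C \right)} = 1$
$k = 10056$
$M{\left(p \right)} = 6 + \frac{1}{-58 + \left(1 + p\right) \left(-29 + p\right)}$ ($M{\left(p \right)} = 6 + \frac{1}{-58 + \left(p - 29\right) \left(p + 1\right)} = 6 + \frac{1}{-58 + \left(-29 + p\right) \left(1 + p\right)} = 6 + \frac{1}{-58 + \left(1 + p\right) \left(-29 + p\right)}$)
$k - M{\left(\frac{112}{-36} - \frac{10}{36} \right)} = 10056 - \frac{-521 - 168 \left(\frac{112}{-36} - \frac{10}{36}\right) + 6 \left(\frac{112}{-36} - \frac{10}{36}\right)^{2}}{-87 + \left(\frac{112}{-36} - \frac{10}{36}\right)^{2} - 28 \left(\frac{112}{-36} - \frac{10}{36}\right)} = 10056 - \frac{-521 - 168 \left(112 \left(- \frac{1}{36}\right) - \frac{5}{18}\right) + 6 \left(112 \left(- \frac{1}{36}\right) - \frac{5}{18}\right)^{2}}{-87 + \left(112 \left(- \frac{1}{36}\right) - \frac{5}{18}\right)^{2} - 28 \left(112 \left(- \frac{1}{36}\right) - \frac{5}{18}\right)} = 10056 - \frac{-521 - 168 \left(- \frac{28}{9} - \frac{5}{18}\right) + 6 \left(- \frac{28}{9} - \frac{5}{18}\right)^{2}}{-87 + \left(- \frac{28}{9} - \frac{5}{18}\right)^{2} - 28 \left(- \frac{28}{9} - \frac{5}{18}\right)} = 10056 - \frac{-521 - - \frac{1708}{3} + 6 \left(- \frac{61}{18}\right)^{2}}{-87 + \left(- \frac{61}{18}\right)^{2} - - \frac{854}{9}} = 10056 - \frac{-521 + \frac{1708}{3} + 6 \cdot \frac{3721}{324}}{-87 + \frac{3721}{324} + \frac{854}{9}} = 10056 - \frac{-521 + \frac{1708}{3} + \frac{3721}{54}}{\frac{6277}{324}} = 10056 - \frac{324}{6277} \cdot \frac{6331}{54} = 10056 - \frac{37986}{6277} = \frac{63083526}{6277}$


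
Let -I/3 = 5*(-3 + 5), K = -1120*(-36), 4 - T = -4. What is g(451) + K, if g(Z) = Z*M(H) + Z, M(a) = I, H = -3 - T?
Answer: 27241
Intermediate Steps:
T = 8 (T = 4 - 1*(-4) = 4 + 4 = 8)
K = 40320
H = -11 (H = -3 - 1*8 = -3 - 8 = -11)
I = -30 (I = -15*(-3 + 5) = -15*2 = -3*10 = -30)
M(a) = -30
g(Z) = -29*Z (g(Z) = Z*(-30) + Z = -30*Z + Z = -29*Z)
g(451) + K = -29*451 + 40320 = -13079 + 40320 = 27241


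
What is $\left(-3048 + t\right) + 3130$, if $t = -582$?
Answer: $-500$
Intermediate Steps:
$\left(-3048 + t\right) + 3130 = \left(-3048 - 582\right) + 3130 = -3630 + 3130 = -500$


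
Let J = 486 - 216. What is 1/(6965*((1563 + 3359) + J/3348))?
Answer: 62/2125502085 ≈ 2.9170e-8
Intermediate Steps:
J = 270
1/(6965*((1563 + 3359) + J/3348)) = 1/(6965*((1563 + 3359) + 270/3348)) = 1/(6965*(4922 + 270*(1/3348))) = 1/(6965*(4922 + 5/62)) = 1/(6965*(305169/62)) = (1/6965)*(62/305169) = 62/2125502085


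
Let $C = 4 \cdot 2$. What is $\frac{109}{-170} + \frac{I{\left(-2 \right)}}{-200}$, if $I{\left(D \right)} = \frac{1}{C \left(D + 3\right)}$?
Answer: $- \frac{17457}{27200} \approx -0.6418$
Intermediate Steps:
$C = 8$
$I{\left(D \right)} = \frac{1}{24 + 8 D}$ ($I{\left(D \right)} = \frac{1}{8 \left(D + 3\right)} = \frac{1}{8 \left(3 + D\right)} = \frac{1}{24 + 8 D}$)
$\frac{109}{-170} + \frac{I{\left(-2 \right)}}{-200} = \frac{109}{-170} + \frac{\frac{1}{8} \frac{1}{3 - 2}}{-200} = 109 \left(- \frac{1}{170}\right) + \frac{1}{8 \cdot 1} \left(- \frac{1}{200}\right) = - \frac{109}{170} + \frac{1}{8} \cdot 1 \left(- \frac{1}{200}\right) = - \frac{109}{170} + \frac{1}{8} \left(- \frac{1}{200}\right) = - \frac{109}{170} - \frac{1}{1600} = - \frac{17457}{27200}$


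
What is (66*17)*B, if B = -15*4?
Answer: -67320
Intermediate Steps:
B = -60
(66*17)*B = (66*17)*(-60) = 1122*(-60) = -67320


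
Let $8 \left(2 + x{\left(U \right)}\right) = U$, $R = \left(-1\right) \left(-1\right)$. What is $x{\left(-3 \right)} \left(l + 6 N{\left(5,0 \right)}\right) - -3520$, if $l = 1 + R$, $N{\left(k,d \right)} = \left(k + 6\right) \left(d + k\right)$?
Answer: $\frac{5463}{2} \approx 2731.5$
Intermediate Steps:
$R = 1$
$N{\left(k,d \right)} = \left(6 + k\right) \left(d + k\right)$
$x{\left(U \right)} = -2 + \frac{U}{8}$
$l = 2$ ($l = 1 + 1 = 2$)
$x{\left(-3 \right)} \left(l + 6 N{\left(5,0 \right)}\right) - -3520 = \left(-2 + \frac{1}{8} \left(-3\right)\right) \left(2 + 6 \left(5^{2} + 6 \cdot 0 + 6 \cdot 5 + 0 \cdot 5\right)\right) - -3520 = \left(-2 - \frac{3}{8}\right) \left(2 + 6 \left(25 + 0 + 30 + 0\right)\right) + 3520 = - \frac{19 \left(2 + 6 \cdot 55\right)}{8} + 3520 = - \frac{19 \left(2 + 330\right)}{8} + 3520 = \left(- \frac{19}{8}\right) 332 + 3520 = - \frac{1577}{2} + 3520 = \frac{5463}{2}$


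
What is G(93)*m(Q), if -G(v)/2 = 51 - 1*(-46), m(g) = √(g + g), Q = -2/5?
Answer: -388*I*√5/5 ≈ -173.52*I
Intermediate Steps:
Q = -⅖ (Q = -2*⅕ = -⅖ ≈ -0.40000)
m(g) = √2*√g (m(g) = √(2*g) = √2*√g)
G(v) = -194 (G(v) = -2*(51 - 1*(-46)) = -2*(51 + 46) = -2*97 = -194)
G(93)*m(Q) = -194*√2*√(-⅖) = -194*√2*I*√10/5 = -388*I*√5/5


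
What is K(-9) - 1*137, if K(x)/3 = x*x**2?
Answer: -2324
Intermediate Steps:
K(x) = 3*x**3 (K(x) = 3*(x*x**2) = 3*x**3)
K(-9) - 1*137 = 3*(-9)**3 - 1*137 = 3*(-729) - 137 = -2187 - 137 = -2324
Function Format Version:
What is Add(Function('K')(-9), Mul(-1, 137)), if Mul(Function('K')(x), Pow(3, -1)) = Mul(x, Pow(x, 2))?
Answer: -2324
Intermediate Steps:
Function('K')(x) = Mul(3, Pow(x, 3)) (Function('K')(x) = Mul(3, Mul(x, Pow(x, 2))) = Mul(3, Pow(x, 3)))
Add(Function('K')(-9), Mul(-1, 137)) = Add(Mul(3, Pow(-9, 3)), Mul(-1, 137)) = Add(Mul(3, -729), -137) = Add(-2187, -137) = -2324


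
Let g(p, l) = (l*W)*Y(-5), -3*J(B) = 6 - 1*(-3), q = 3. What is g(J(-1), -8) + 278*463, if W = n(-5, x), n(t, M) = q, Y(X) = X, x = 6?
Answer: 128834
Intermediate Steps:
n(t, M) = 3
W = 3
J(B) = -3 (J(B) = -(6 - 1*(-3))/3 = -(6 + 3)/3 = -1/3*9 = -3)
g(p, l) = -15*l (g(p, l) = (l*3)*(-5) = (3*l)*(-5) = -15*l)
g(J(-1), -8) + 278*463 = -15*(-8) + 278*463 = 120 + 128714 = 128834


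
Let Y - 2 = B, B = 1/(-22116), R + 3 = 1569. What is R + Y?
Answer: 34677887/22116 ≈ 1568.0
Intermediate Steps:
R = 1566 (R = -3 + 1569 = 1566)
B = -1/22116 ≈ -4.5216e-5
Y = 44231/22116 (Y = 2 - 1/22116 = 44231/22116 ≈ 2.0000)
R + Y = 1566 + 44231/22116 = 34677887/22116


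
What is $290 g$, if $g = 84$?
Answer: $24360$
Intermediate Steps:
$290 g = 290 \cdot 84 = 24360$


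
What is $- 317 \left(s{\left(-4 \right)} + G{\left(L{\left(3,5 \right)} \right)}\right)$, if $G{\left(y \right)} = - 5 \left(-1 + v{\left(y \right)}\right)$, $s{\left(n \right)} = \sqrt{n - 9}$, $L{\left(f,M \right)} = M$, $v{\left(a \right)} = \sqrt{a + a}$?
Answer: $-1585 + 1585 \sqrt{10} - 317 i \sqrt{13} \approx 3427.2 - 1143.0 i$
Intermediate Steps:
$v{\left(a \right)} = \sqrt{2} \sqrt{a}$ ($v{\left(a \right)} = \sqrt{2 a} = \sqrt{2} \sqrt{a}$)
$s{\left(n \right)} = \sqrt{-9 + n}$
$G{\left(y \right)} = 5 - 5 \sqrt{2} \sqrt{y}$ ($G{\left(y \right)} = - 5 \left(-1 + \sqrt{2} \sqrt{y}\right) = 5 - 5 \sqrt{2} \sqrt{y}$)
$- 317 \left(s{\left(-4 \right)} + G{\left(L{\left(3,5 \right)} \right)}\right) = - 317 \left(\sqrt{-9 - 4} + \left(5 - 5 \sqrt{2} \sqrt{5}\right)\right) = - 317 \left(\sqrt{-13} + \left(5 - 5 \sqrt{10}\right)\right) = - 317 \left(i \sqrt{13} + \left(5 - 5 \sqrt{10}\right)\right) = - 317 \left(5 - 5 \sqrt{10} + i \sqrt{13}\right) = -1585 + 1585 \sqrt{10} - 317 i \sqrt{13}$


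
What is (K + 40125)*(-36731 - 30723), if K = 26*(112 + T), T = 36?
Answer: -2966154742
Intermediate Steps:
K = 3848 (K = 26*(112 + 36) = 26*148 = 3848)
(K + 40125)*(-36731 - 30723) = (3848 + 40125)*(-36731 - 30723) = 43973*(-67454) = -2966154742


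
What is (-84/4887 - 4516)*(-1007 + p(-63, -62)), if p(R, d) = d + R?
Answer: 8327662144/1629 ≈ 5.1121e+6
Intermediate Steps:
p(R, d) = R + d
(-84/4887 - 4516)*(-1007 + p(-63, -62)) = (-84/4887 - 4516)*(-1007 + (-63 - 62)) = (-84*1/4887 - 4516)*(-1007 - 125) = (-28/1629 - 4516)*(-1132) = -7356592/1629*(-1132) = 8327662144/1629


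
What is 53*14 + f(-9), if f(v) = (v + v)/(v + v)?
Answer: 743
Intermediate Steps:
f(v) = 1 (f(v) = (2*v)/((2*v)) = (2*v)*(1/(2*v)) = 1)
53*14 + f(-9) = 53*14 + 1 = 742 + 1 = 743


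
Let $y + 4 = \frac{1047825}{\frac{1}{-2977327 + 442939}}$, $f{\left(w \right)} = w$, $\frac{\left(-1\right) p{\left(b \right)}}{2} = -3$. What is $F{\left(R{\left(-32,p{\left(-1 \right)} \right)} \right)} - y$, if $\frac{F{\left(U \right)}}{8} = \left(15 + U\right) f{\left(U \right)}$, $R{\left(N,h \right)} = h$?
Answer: $2655595107112$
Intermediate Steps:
$p{\left(b \right)} = 6$ ($p{\left(b \right)} = \left(-2\right) \left(-3\right) = 6$)
$y = -2655595106104$ ($y = -4 + \frac{1047825}{\frac{1}{-2977327 + 442939}} = -4 + \frac{1047825}{\frac{1}{-2534388}} = -4 + \frac{1047825}{- \frac{1}{2534388}} = -4 + 1047825 \left(-2534388\right) = -4 - 2655595106100 = -2655595106104$)
$F{\left(U \right)} = 8 U \left(15 + U\right)$ ($F{\left(U \right)} = 8 \left(15 + U\right) U = 8 U \left(15 + U\right)$)
$F{\left(R{\left(-32,p{\left(-1 \right)} \right)} \right)} - y = 8 \cdot 6 \left(15 + 6\right) - -2655595106104 = 8 \cdot 6 \cdot 21 + 2655595106104 = 1008 + 2655595106104 = 2655595107112$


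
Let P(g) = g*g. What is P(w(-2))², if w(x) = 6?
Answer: 1296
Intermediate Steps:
P(g) = g²
P(w(-2))² = (6²)² = 36² = 1296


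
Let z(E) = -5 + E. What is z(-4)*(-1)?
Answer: 9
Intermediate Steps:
z(-4)*(-1) = (-5 - 4)*(-1) = -9*(-1) = 9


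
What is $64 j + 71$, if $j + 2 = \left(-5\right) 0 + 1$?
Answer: $7$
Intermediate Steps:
$j = -1$ ($j = -2 + \left(\left(-5\right) 0 + 1\right) = -2 + \left(0 + 1\right) = -2 + 1 = -1$)
$64 j + 71 = 64 \left(-1\right) + 71 = -64 + 71 = 7$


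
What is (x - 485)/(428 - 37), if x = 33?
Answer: -452/391 ≈ -1.1560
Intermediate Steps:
(x - 485)/(428 - 37) = (33 - 485)/(428 - 37) = -452/391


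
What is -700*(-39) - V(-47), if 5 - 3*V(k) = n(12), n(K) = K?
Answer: 81907/3 ≈ 27302.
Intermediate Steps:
V(k) = -7/3 (V(k) = 5/3 - 1/3*12 = 5/3 - 4 = -7/3)
-700*(-39) - V(-47) = -700*(-39) - 1*(-7/3) = 27300 + 7/3 = 81907/3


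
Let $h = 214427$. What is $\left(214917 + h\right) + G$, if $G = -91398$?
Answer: $337946$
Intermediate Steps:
$\left(214917 + h\right) + G = \left(214917 + 214427\right) - 91398 = 429344 - 91398 = 337946$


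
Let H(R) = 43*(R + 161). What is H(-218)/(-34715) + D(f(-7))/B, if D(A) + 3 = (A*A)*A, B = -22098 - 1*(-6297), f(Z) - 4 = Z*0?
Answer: 36610636/548531715 ≈ 0.066743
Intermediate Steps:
f(Z) = 4 (f(Z) = 4 + Z*0 = 4 + 0 = 4)
B = -15801 (B = -22098 + 6297 = -15801)
H(R) = 6923 + 43*R (H(R) = 43*(161 + R) = 6923 + 43*R)
D(A) = -3 + A³ (D(A) = -3 + (A*A)*A = -3 + A²*A = -3 + A³)
H(-218)/(-34715) + D(f(-7))/B = (6923 + 43*(-218))/(-34715) + (-3 + 4³)/(-15801) = (6923 - 9374)*(-1/34715) + (-3 + 64)*(-1/15801) = -2451*(-1/34715) + 61*(-1/15801) = 2451/34715 - 61/15801 = 36610636/548531715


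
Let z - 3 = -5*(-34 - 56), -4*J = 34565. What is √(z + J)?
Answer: I*√32753/2 ≈ 90.489*I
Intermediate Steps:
J = -34565/4 (J = -¼*34565 = -34565/4 ≈ -8641.3)
z = 453 (z = 3 - 5*(-34 - 56) = 3 - 5*(-90) = 3 + 450 = 453)
√(z + J) = √(453 - 34565/4) = √(-32753/4) = I*√32753/2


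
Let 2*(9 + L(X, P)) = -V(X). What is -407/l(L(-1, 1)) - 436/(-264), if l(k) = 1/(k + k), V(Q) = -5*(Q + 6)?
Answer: -187925/66 ≈ -2847.3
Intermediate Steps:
V(Q) = -30 - 5*Q (V(Q) = -5*(6 + Q) = -30 - 5*Q)
L(X, P) = 6 + 5*X/2 (L(X, P) = -9 + (-(-30 - 5*X))/2 = -9 + (30 + 5*X)/2 = -9 + (15 + 5*X/2) = 6 + 5*X/2)
l(k) = 1/(2*k)
-407/l(L(-1, 1)) - 436/(-264) = -407/(1/(2*(6 + (5/2)*(-1)))) - 436/(-264) = -407/(1/(2*(6 - 5/2))) - 436*(-1/264) = -407/(1/(2*(7/2))) + 109/66 = -407/((½)*(2/7)) + 109/66 = -407/⅐ + 109/66 = -407*7 + 109/66 = -2849 + 109/66 = -187925/66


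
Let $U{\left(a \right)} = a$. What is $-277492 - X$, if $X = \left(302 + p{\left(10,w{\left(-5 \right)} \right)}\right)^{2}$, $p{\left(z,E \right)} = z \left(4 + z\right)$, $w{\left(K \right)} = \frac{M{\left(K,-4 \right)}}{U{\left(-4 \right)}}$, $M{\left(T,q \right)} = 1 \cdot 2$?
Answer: $-472856$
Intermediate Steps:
$M{\left(T,q \right)} = 2$
$w{\left(K \right)} = - \frac{1}{2}$ ($w{\left(K \right)} = \frac{2}{-4} = 2 \left(- \frac{1}{4}\right) = - \frac{1}{2}$)
$X = 195364$ ($X = \left(302 + 10 \left(4 + 10\right)\right)^{2} = \left(302 + 10 \cdot 14\right)^{2} = \left(302 + 140\right)^{2} = 442^{2} = 195364$)
$-277492 - X = -277492 - 195364 = -472856$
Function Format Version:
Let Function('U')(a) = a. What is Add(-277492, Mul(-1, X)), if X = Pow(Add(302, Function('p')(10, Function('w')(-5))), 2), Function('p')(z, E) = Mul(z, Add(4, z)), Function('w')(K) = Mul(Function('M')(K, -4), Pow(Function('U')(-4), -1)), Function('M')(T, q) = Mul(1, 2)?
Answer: -472856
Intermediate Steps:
Function('M')(T, q) = 2
Function('w')(K) = Rational(-1, 2) (Function('w')(K) = Mul(2, Pow(-4, -1)) = Mul(2, Rational(-1, 4)) = Rational(-1, 2))
X = 195364 (X = Pow(Add(302, Mul(10, Add(4, 10))), 2) = Pow(Add(302, Mul(10, 14)), 2) = Pow(Add(302, 140), 2) = Pow(442, 2) = 195364)
Add(-277492, Mul(-1, X)) = Add(-277492, Mul(-1, 195364)) = Add(-277492, -195364) = -472856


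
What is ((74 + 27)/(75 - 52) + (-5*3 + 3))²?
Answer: 30625/529 ≈ 57.892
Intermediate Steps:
((74 + 27)/(75 - 52) + (-5*3 + 3))² = (101/23 + (-15 + 3))² = (101*(1/23) - 12)² = (101/23 - 12)² = (-175/23)² = 30625/529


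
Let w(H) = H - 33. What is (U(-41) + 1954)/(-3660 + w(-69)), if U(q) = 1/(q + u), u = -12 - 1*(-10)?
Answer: -28007/53922 ≈ -0.51940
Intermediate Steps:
u = -2 (u = -12 + 10 = -2)
w(H) = -33 + H
U(q) = 1/(-2 + q) (U(q) = 1/(q - 2) = 1/(-2 + q))
(U(-41) + 1954)/(-3660 + w(-69)) = (1/(-2 - 41) + 1954)/(-3660 + (-33 - 69)) = (1/(-43) + 1954)/(-3660 - 102) = (-1/43 + 1954)/(-3762) = (84021/43)*(-1/3762) = -28007/53922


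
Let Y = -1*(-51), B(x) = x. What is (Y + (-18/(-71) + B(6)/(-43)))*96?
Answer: 14980896/3053 ≈ 4906.9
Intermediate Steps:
Y = 51
(Y + (-18/(-71) + B(6)/(-43)))*96 = (51 + (-18/(-71) + 6/(-43)))*96 = (51 + (-18*(-1/71) + 6*(-1/43)))*96 = (51 + (18/71 - 6/43))*96 = (51 + 348/3053)*96 = (156051/3053)*96 = 14980896/3053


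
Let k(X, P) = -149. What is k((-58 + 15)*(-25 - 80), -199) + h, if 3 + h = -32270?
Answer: -32422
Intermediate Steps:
h = -32273 (h = -3 - 32270 = -32273)
k((-58 + 15)*(-25 - 80), -199) + h = -149 - 32273 = -32422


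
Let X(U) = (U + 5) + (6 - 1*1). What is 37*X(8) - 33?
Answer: 633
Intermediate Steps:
X(U) = 10 + U (X(U) = (5 + U) + (6 - 1) = (5 + U) + 5 = 10 + U)
37*X(8) - 33 = 37*(10 + 8) - 33 = 37*18 - 33 = 666 - 33 = 633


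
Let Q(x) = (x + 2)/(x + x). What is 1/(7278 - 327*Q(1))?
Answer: 2/13575 ≈ 0.00014733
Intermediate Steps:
Q(x) = (2 + x)/(2*x) (Q(x) = (2 + x)/((2*x)) = (2 + x)*(1/(2*x)) = (2 + x)/(2*x))
1/(7278 - 327*Q(1)) = 1/(7278 - 327*(2 + 1)/(2*1)) = 1/(7278 - 327*3/2) = 1/(7278 - 981/2) = 1/(13575/2) = 2/13575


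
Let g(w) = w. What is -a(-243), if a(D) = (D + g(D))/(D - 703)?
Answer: -243/473 ≈ -0.51374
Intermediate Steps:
a(D) = 2*D/(-703 + D) (a(D) = (D + D)/(D - 703) = (2*D)/(-703 + D) = 2*D/(-703 + D))
-a(-243) = -2*(-243)/(-703 - 243) = -2*(-243)/(-946) = -2*(-243)*(-1)/946 = -1*243/473 = -243/473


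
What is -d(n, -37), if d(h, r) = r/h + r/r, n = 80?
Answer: -43/80 ≈ -0.53750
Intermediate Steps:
d(h, r) = 1 + r/h (d(h, r) = r/h + 1 = 1 + r/h)
-d(n, -37) = -(80 - 37)/80 = -43/80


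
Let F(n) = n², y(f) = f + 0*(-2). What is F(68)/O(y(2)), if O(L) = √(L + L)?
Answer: 2312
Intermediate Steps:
y(f) = f (y(f) = f + 0 = f)
O(L) = √2*√L (O(L) = √(2*L) = √2*√L)
F(68)/O(y(2)) = 68²/((√2*√2)) = 4624/2 = 4624*(½) = 2312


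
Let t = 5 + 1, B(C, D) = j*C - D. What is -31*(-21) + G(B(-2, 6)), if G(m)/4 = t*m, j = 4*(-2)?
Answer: 891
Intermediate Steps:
j = -8
B(C, D) = -D - 8*C (B(C, D) = -8*C - D = -D - 8*C)
t = 6
G(m) = 24*m (G(m) = 4*(6*m) = 24*m)
-31*(-21) + G(B(-2, 6)) = -31*(-21) + 24*(-1*6 - 8*(-2)) = 651 + 24*(-6 + 16) = 651 + 24*10 = 651 + 240 = 891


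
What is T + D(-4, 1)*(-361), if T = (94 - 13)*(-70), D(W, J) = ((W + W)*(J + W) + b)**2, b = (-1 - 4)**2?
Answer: -872431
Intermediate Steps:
b = 25 (b = (-5)**2 = 25)
D(W, J) = (25 + 2*W*(J + W))**2 (D(W, J) = ((W + W)*(J + W) + 25)**2 = ((2*W)*(J + W) + 25)**2 = (2*W*(J + W) + 25)**2 = (25 + 2*W*(J + W))**2)
T = -5670 (T = 81*(-70) = -5670)
T + D(-4, 1)*(-361) = -5670 + (25 + 2*(-4)**2 + 2*1*(-4))**2*(-361) = -5670 + (25 + 2*16 - 8)**2*(-361) = -5670 + (25 + 32 - 8)**2*(-361) = -5670 + 49**2*(-361) = -5670 + 2401*(-361) = -5670 - 866761 = -872431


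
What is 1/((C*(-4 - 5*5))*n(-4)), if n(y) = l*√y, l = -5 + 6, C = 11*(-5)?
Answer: -I/3190 ≈ -0.00031348*I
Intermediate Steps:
C = -55
l = 1
n(y) = √y (n(y) = 1*√y = √y)
1/((C*(-4 - 5*5))*n(-4)) = 1/((-55*(-4 - 5*5))*√(-4)) = 1/((-55*(-4 - 25))*(2*I)) = 1/((-55*(-29))*(2*I)) = 1/(1595*(2*I)) = 1/(3190*I) = -I/3190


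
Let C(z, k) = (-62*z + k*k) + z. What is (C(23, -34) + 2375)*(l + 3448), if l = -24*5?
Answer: 7081984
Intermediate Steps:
l = -120
C(z, k) = k² - 61*z (C(z, k) = (-62*z + k²) + z = (k² - 62*z) + z = k² - 61*z)
(C(23, -34) + 2375)*(l + 3448) = (((-34)² - 61*23) + 2375)*(-120 + 3448) = ((1156 - 1403) + 2375)*3328 = (-247 + 2375)*3328 = 2128*3328 = 7081984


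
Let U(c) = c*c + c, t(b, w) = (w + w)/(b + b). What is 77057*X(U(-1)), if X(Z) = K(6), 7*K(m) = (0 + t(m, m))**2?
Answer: 77057/7 ≈ 11008.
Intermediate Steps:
t(b, w) = w/b (t(b, w) = (2*w)/((2*b)) = (2*w)*(1/(2*b)) = w/b)
U(c) = c + c**2 (U(c) = c**2 + c = c + c**2)
K(m) = 1/7 (K(m) = (0 + m/m)**2/7 = (0 + 1)**2/7 = (1/7)*1**2 = (1/7)*1 = 1/7)
X(Z) = 1/7
77057*X(U(-1)) = 77057*(1/7) = 77057/7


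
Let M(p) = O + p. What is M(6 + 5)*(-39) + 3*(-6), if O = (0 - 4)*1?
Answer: -291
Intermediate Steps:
O = -4 (O = -4*1 = -4)
M(p) = -4 + p
M(6 + 5)*(-39) + 3*(-6) = (-4 + (6 + 5))*(-39) + 3*(-6) = (-4 + 11)*(-39) - 18 = 7*(-39) - 18 = -273 - 18 = -291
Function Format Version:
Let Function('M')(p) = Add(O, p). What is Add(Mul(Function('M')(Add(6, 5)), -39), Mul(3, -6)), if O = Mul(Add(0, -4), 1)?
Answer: -291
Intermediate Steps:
O = -4 (O = Mul(-4, 1) = -4)
Function('M')(p) = Add(-4, p)
Add(Mul(Function('M')(Add(6, 5)), -39), Mul(3, -6)) = Add(Mul(Add(-4, Add(6, 5)), -39), Mul(3, -6)) = Add(Mul(Add(-4, 11), -39), -18) = Add(Mul(7, -39), -18) = Add(-273, -18) = -291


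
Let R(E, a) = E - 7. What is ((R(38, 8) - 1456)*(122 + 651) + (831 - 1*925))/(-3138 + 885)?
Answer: 1101619/2253 ≈ 488.96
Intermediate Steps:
R(E, a) = -7 + E
((R(38, 8) - 1456)*(122 + 651) + (831 - 1*925))/(-3138 + 885) = (((-7 + 38) - 1456)*(122 + 651) + (831 - 1*925))/(-3138 + 885) = ((31 - 1456)*773 + (831 - 925))/(-2253) = (-1425*773 - 94)*(-1/2253) = (-1101525 - 94)*(-1/2253) = -1101619*(-1/2253) = 1101619/2253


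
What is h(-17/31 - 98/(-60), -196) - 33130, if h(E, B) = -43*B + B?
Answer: -24898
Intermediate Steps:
h(E, B) = -42*B
h(-17/31 - 98/(-60), -196) - 33130 = -42*(-196) - 33130 = 8232 - 33130 = -24898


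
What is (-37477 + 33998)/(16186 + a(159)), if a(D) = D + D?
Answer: -3479/16504 ≈ -0.21080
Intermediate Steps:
a(D) = 2*D
(-37477 + 33998)/(16186 + a(159)) = (-37477 + 33998)/(16186 + 2*159) = -3479/(16186 + 318) = -3479/16504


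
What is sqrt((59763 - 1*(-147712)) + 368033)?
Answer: 2*sqrt(143877) ≈ 758.62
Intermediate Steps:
sqrt((59763 - 1*(-147712)) + 368033) = sqrt((59763 + 147712) + 368033) = sqrt(207475 + 368033) = sqrt(575508) = 2*sqrt(143877)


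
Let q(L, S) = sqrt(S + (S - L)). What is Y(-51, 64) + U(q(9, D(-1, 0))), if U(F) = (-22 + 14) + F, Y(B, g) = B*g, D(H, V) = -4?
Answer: -3272 + I*sqrt(17) ≈ -3272.0 + 4.1231*I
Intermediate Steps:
q(L, S) = sqrt(-L + 2*S)
U(F) = -8 + F
Y(-51, 64) + U(q(9, D(-1, 0))) = -51*64 + (-8 + sqrt(-1*9 + 2*(-4))) = -3264 + (-8 + sqrt(-9 - 8)) = -3264 + (-8 + sqrt(-17)) = -3264 + (-8 + I*sqrt(17)) = -3272 + I*sqrt(17)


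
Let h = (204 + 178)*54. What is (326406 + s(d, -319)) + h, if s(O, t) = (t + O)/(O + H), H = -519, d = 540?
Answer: 7287935/21 ≈ 3.4704e+5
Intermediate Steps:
s(O, t) = (O + t)/(-519 + O) (s(O, t) = (t + O)/(O - 519) = (O + t)/(-519 + O))
h = 20628 (h = 382*54 = 20628)
(326406 + s(d, -319)) + h = (326406 + (540 - 319)/(-519 + 540)) + 20628 = (326406 + 221/21) + 20628 = 6854747/21 + 20628 = 7287935/21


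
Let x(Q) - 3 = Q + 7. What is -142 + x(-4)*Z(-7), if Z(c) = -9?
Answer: -196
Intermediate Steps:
x(Q) = 10 + Q (x(Q) = 3 + (Q + 7) = 3 + (7 + Q) = 10 + Q)
-142 + x(-4)*Z(-7) = -142 + (10 - 4)*(-9) = -142 + 6*(-9) = -142 - 54 = -196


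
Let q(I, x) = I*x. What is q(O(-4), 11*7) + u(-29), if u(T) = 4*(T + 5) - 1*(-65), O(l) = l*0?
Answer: -31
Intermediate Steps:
O(l) = 0
u(T) = 85 + 4*T (u(T) = 4*(5 + T) + 65 = (20 + 4*T) + 65 = 85 + 4*T)
q(O(-4), 11*7) + u(-29) = 0*(11*7) + (85 + 4*(-29)) = 0*77 + (85 - 116) = 0 - 31 = -31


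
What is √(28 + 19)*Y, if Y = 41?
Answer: 41*√47 ≈ 281.08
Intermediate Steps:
√(28 + 19)*Y = √(28 + 19)*41 = √47*41 = 41*√47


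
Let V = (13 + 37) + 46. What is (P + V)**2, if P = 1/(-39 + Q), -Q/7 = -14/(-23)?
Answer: 9119677009/990025 ≈ 9211.6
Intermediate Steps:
Q = -98/23 (Q = -(-98)/(-23) = -(-98)*(-1)/23 = -7*14/23 = -98/23 ≈ -4.2609)
V = 96 (V = 50 + 46 = 96)
P = -23/995 (P = 1/(-39 - 98/23) = 1/(-995/23) = -23/995 ≈ -0.023116)
(P + V)**2 = (-23/995 + 96)**2 = (95497/995)**2 = 9119677009/990025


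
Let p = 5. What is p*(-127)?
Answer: -635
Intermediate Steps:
p*(-127) = 5*(-127) = -635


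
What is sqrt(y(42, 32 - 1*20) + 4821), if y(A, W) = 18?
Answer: sqrt(4839) ≈ 69.563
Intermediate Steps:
sqrt(y(42, 32 - 1*20) + 4821) = sqrt(18 + 4821) = sqrt(4839)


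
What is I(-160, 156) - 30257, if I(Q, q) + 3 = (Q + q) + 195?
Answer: -30069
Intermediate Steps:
I(Q, q) = 192 + Q + q (I(Q, q) = -3 + ((Q + q) + 195) = -3 + (195 + Q + q) = 192 + Q + q)
I(-160, 156) - 30257 = (192 - 160 + 156) - 30257 = 188 - 30257 = -30069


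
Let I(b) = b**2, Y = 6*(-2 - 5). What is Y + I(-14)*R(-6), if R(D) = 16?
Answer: 3094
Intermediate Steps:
Y = -42 (Y = 6*(-7) = -42)
Y + I(-14)*R(-6) = -42 + (-14)**2*16 = -42 + 196*16 = -42 + 3136 = 3094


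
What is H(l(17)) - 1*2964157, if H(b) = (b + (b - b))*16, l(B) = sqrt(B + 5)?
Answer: -2964157 + 16*sqrt(22) ≈ -2.9641e+6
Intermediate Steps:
l(B) = sqrt(5 + B)
H(b) = 16*b (H(b) = (b + 0)*16 = b*16 = 16*b)
H(l(17)) - 1*2964157 = 16*sqrt(5 + 17) - 1*2964157 = 16*sqrt(22) - 2964157 = -2964157 + 16*sqrt(22)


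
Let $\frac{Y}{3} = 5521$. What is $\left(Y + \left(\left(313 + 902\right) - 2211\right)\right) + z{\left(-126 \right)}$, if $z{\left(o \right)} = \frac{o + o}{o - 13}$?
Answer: $\frac{2164065}{139} \approx 15569.0$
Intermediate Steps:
$Y = 16563$ ($Y = 3 \cdot 5521 = 16563$)
$z{\left(o \right)} = \frac{2 o}{-13 + o}$
$\left(Y + \left(\left(313 + 902\right) - 2211\right)\right) + z{\left(-126 \right)} = \left(16563 + \left(\left(313 + 902\right) - 2211\right)\right) + 2 \left(-126\right) \frac{1}{-13 - 126} = \left(16563 + \left(1215 - 2211\right)\right) + 2 \left(-126\right) \frac{1}{-139} = \left(16563 - 996\right) + 2 \left(-126\right) \left(- \frac{1}{139}\right) = 15567 + \frac{252}{139} = \frac{2164065}{139}$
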